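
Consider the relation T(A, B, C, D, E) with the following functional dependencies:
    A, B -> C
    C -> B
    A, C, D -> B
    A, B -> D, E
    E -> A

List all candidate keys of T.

{A, B}⁺ = {A, B, C, D, E} — all of the relation — so {A, B} is a candidate key.
{A, C}⁺ = {A, B, C, D, E} — all of the relation — so {A, C} is a candidate key.
{B, E}⁺ = {A, B, C, D, E} — all of the relation — so {B, E} is a candidate key.
{C, E}⁺ = {A, B, C, D, E} — all of the relation — so {C, E} is a candidate key.
These are minimal and exhaustive — every other superkey contains one of them.

{A, B}, {A, C}, {B, E}, {C, E}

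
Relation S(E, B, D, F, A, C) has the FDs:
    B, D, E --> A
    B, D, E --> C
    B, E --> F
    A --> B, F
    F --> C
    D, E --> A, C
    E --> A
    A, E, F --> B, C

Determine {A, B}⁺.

{A, B, C, F}

Start with {A, B}.
A --> B, F applies; add {F} → now {A, B, F}.
F --> C applies; add {C} → now {A, B, C, F}.
No further FD applies.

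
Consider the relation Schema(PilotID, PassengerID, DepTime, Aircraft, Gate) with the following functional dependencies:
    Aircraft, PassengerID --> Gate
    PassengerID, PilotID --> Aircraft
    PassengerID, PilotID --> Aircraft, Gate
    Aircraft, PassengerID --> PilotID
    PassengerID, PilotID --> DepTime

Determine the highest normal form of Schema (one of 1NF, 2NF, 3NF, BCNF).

BCNF

Candidate keys: {Aircraft, PassengerID}, {PassengerID, PilotID}. Prime attributes: {Aircraft, PassengerID, PilotID}.
Every FD has a superkey on the left, so the relation is in BCNF.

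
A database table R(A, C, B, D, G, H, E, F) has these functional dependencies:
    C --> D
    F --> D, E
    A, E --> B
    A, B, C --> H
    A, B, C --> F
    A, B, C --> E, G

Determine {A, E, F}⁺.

{A, B, D, E, F}

Start with {A, E, F}.
F --> D, E applies; add {D} → now {A, D, E, F}.
A, E --> B applies; add {B} → now {A, B, D, E, F}.
No further FD applies.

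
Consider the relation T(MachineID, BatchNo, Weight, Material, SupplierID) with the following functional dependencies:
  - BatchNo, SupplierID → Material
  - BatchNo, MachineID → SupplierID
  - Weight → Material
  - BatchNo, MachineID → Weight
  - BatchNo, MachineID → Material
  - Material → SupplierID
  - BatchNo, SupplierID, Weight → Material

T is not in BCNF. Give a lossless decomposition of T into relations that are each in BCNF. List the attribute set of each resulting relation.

{BatchNo, MachineID, Weight}; {BatchNo, Material}; {Material, SupplierID}; {SupplierID, Weight}

Candidate key of the original relation: {BatchNo, MachineID}.
{BatchNo, MachineID, Material, SupplierID, Weight}: {BatchNo, SupplierID} determines {BatchNo, Material, SupplierID} here but is not a superkey — split on BatchNo, SupplierID → Material, giving {BatchNo, Material, SupplierID} and {BatchNo, MachineID, SupplierID, Weight}.
{BatchNo, Material, SupplierID}: {Material} determines {Material, SupplierID} here but is not a superkey — split on Material → SupplierID, giving {Material, SupplierID} and {BatchNo, Material}.
{Material, SupplierID}: every determinant is a superkey — BCNF.
{BatchNo, Material}: every determinant is a superkey — BCNF.
{BatchNo, MachineID, SupplierID, Weight}: {Weight} determines {SupplierID, Weight} here but is not a superkey — split on Weight → SupplierID, giving {SupplierID, Weight} and {BatchNo, MachineID, Weight}.
{SupplierID, Weight}: every determinant is a superkey — BCNF.
{BatchNo, MachineID, Weight}: every determinant is a superkey — BCNF.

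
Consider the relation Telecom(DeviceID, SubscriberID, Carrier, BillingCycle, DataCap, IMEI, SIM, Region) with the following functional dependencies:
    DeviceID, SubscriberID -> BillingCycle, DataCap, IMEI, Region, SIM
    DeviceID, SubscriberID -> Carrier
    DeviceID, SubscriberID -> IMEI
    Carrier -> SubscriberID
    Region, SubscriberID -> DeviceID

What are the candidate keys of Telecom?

{Carrier, DeviceID}⁺ = {BillingCycle, Carrier, DataCap, DeviceID, IMEI, Region, SIM, SubscriberID} — all of the relation — so {Carrier, DeviceID} is a candidate key.
{Carrier, Region}⁺ = {BillingCycle, Carrier, DataCap, DeviceID, IMEI, Region, SIM, SubscriberID} — all of the relation — so {Carrier, Region} is a candidate key.
{DeviceID, SubscriberID}⁺ = {BillingCycle, Carrier, DataCap, DeviceID, IMEI, Region, SIM, SubscriberID} — all of the relation — so {DeviceID, SubscriberID} is a candidate key.
{Region, SubscriberID}⁺ = {BillingCycle, Carrier, DataCap, DeviceID, IMEI, Region, SIM, SubscriberID} — all of the relation — so {Region, SubscriberID} is a candidate key.
No proper subset of any of these is a key, and no other minimal superkey exists.

{Carrier, DeviceID}, {Carrier, Region}, {DeviceID, SubscriberID}, {Region, SubscriberID}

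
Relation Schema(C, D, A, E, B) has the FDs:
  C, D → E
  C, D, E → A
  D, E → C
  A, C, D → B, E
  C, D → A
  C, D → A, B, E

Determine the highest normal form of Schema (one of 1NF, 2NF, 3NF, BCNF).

Candidate keys: {C, D}, {D, E}. Prime attributes: {C, D, E}.
Each dependency's left side is a superkey — BCNF holds.

BCNF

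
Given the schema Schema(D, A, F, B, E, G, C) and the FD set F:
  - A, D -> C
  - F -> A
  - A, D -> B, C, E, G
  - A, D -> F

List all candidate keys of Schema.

{A, D}, {D, F}

No FD produces {D}, so it must be in every candidate key.
{A, D}⁺ = {A, B, C, D, E, F, G} — all of the relation — so {A, D} is a candidate key.
{D, F}⁺ = {A, B, C, D, E, F, G} — all of the relation — so {D, F} is a candidate key.
These are minimal and exhaustive — every other superkey contains one of them.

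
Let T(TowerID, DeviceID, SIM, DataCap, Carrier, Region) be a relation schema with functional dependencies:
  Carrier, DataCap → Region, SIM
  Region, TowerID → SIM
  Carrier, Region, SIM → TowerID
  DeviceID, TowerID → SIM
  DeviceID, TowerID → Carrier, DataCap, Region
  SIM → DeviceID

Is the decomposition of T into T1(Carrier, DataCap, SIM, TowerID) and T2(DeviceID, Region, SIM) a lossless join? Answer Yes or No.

No

The shared attributes are {SIM} and {SIM}⁺ = {DeviceID, SIM}.
The closure covers neither T1 nor T2 entirely; the join is not lossless.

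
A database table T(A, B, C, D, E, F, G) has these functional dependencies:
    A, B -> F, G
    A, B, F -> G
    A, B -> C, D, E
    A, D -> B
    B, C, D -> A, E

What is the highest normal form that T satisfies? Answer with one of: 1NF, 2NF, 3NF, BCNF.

BCNF

Candidate keys: {A, B}, {A, D}, {B, C, D}. Prime attributes: {A, B, C, D}.
Each dependency's left side is a superkey — BCNF holds.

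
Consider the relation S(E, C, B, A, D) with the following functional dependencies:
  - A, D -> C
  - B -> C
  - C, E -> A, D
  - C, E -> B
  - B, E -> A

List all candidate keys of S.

No FD produces {E}, so it must be in every candidate key.
{B, E}⁺ = {A, B, C, D, E}, which is every attribute, so {B, E} is a candidate key.
{C, E}⁺ = {A, B, C, D, E}, which is every attribute, so {C, E} is a candidate key.
{A, D, E}⁺ = {A, B, C, D, E}, which is every attribute, so {A, D, E} is a candidate key.
No proper subset of any of these is a key, and no other minimal superkey exists.

{A, D, E}, {B, E}, {C, E}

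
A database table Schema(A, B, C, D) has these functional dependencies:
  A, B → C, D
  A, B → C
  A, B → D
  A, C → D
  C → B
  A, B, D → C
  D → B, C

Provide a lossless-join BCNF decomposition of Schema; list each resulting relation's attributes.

{A, D}; {B, C}; {C, D}

Candidate keys of the original relation: {A, B}, {A, C}, {A, D}.
Within {A, B, C, D}: {C}⁺ ∩ {A, B, C, D} = {B, C}, not the whole set, so C → B violates BCNF; decompose into {B, C} and {A, C, D}.
{B, C} has no BCNF violation.
Within {A, C, D}: {D}⁺ ∩ {A, C, D} = {C, D}, not the whole set, so D → C violates BCNF; decompose into {C, D} and {A, D}.
{C, D} has no BCNF violation.
{A, D} has no BCNF violation.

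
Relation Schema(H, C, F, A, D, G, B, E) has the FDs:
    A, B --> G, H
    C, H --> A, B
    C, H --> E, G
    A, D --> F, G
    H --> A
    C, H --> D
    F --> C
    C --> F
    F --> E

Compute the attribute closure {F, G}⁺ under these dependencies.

{C, E, F, G}

Start with {F, G}.
F --> C applies; add {C} → now {C, F, G}.
F --> E applies; add {E} → now {C, E, F, G}.
No further FD applies.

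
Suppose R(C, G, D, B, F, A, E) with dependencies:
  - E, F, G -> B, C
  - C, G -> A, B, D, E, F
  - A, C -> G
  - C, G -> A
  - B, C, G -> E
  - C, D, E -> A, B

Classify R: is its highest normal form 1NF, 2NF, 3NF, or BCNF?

Candidate keys: {A, C}, {C, D, E}, {C, G}, {E, F, G}. Prime attributes: {A, C, D, E, F, G}.
The left-hand side of every FD is a superkey, so BCNF is satisfied.

BCNF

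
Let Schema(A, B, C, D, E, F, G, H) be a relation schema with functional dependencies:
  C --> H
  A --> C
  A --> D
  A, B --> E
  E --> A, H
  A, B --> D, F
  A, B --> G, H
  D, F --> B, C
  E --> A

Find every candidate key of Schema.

{A, B} is a candidate key since {A, B}⁺ = {A, B, C, D, E, F, G, H} covers every attribute.
{A, F} is a candidate key since {A, F}⁺ = {A, B, C, D, E, F, G, H} covers every attribute.
{B, E} is a candidate key since {B, E}⁺ = {A, B, C, D, E, F, G, H} covers every attribute.
{E, F} is a candidate key since {E, F}⁺ = {A, B, C, D, E, F, G, H} covers every attribute.
Any other superkey properly contains one of these, so there are no further candidate keys.

{A, B}, {A, F}, {B, E}, {E, F}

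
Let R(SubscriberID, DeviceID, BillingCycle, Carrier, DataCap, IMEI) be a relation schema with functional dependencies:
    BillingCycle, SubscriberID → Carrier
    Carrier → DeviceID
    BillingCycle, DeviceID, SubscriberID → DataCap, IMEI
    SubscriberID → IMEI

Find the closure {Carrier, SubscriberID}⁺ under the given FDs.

Start with {Carrier, SubscriberID}.
Carrier → DeviceID applies; add {DeviceID} → now {Carrier, DeviceID, SubscriberID}.
SubscriberID → IMEI applies; add {IMEI} → now {Carrier, DeviceID, IMEI, SubscriberID}.
No further FD applies.

{Carrier, DeviceID, IMEI, SubscriberID}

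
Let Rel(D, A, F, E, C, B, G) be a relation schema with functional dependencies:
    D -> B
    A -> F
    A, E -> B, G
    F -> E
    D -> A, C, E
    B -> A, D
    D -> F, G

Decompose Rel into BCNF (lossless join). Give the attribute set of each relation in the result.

{A, B, C, D, F, G}; {E, F}

Candidate keys of the original relation: {A}, {B}, {D}.
In {A, B, C, D, E, F, G}, {F} is not a superkey ({F}⁺ restricted to this set is {E, F}), so split on F -> E into {E, F} and {A, B, C, D, F, G}.
{E, F} has no BCNF violation.
{A, B, C, D, F, G} has no BCNF violation.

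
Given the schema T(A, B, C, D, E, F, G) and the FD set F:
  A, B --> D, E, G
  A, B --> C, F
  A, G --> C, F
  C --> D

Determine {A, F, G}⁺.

Start with {A, F, G}.
A, G --> C, F applies; add {C} → now {A, C, F, G}.
C --> D applies; add {D} → now {A, C, D, F, G}.
No further FD applies.

{A, C, D, F, G}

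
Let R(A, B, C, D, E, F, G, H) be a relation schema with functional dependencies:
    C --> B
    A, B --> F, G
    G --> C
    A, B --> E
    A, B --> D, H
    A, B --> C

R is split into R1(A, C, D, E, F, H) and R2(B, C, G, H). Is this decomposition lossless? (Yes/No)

No

The shared attributes are {C, H} and {C, H}⁺ = {B, C, H}.
Neither R1 nor R2 is contained in that closure, so the decomposition is lossy.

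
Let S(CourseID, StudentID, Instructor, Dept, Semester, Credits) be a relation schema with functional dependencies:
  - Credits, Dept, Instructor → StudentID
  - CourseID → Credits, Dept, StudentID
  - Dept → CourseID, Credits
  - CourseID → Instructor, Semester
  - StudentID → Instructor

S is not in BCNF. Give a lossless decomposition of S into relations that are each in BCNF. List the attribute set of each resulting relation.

Candidate keys of the original relation: {CourseID}, {Dept}.
In {CourseID, Credits, Dept, Instructor, Semester, StudentID}, {StudentID} is not a superkey ({StudentID}⁺ restricted to this set is {Instructor, StudentID}), so split on StudentID → Instructor into {Instructor, StudentID} and {CourseID, Credits, Dept, Semester, StudentID}.
{Instructor, StudentID}: every determinant is a superkey — BCNF.
{CourseID, Credits, Dept, Semester, StudentID}: every determinant is a superkey — BCNF.

{CourseID, Credits, Dept, Semester, StudentID}; {Instructor, StudentID}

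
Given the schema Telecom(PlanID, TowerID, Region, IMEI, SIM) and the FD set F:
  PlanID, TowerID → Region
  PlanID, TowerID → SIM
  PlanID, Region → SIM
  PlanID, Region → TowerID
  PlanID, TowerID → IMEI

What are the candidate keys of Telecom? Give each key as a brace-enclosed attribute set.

{PlanID} never appears on the right of any FD, so every key must include it.
Closure of {PlanID, Region} is {IMEI, PlanID, Region, SIM, TowerID}, the whole schema; {PlanID, Region} is a candidate key.
Closure of {PlanID, TowerID} is {IMEI, PlanID, Region, SIM, TowerID}, the whole schema; {PlanID, TowerID} is a candidate key.
These are minimal and exhaustive — every other superkey contains one of them.

{PlanID, Region}, {PlanID, TowerID}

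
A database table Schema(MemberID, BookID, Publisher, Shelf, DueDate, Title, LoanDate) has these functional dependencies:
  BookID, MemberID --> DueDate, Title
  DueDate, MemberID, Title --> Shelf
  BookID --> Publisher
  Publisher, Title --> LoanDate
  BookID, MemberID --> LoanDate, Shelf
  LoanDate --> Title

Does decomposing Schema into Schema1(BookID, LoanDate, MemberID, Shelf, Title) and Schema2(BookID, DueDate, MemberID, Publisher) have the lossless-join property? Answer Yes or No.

Yes

Common attributes: {BookID, MemberID}; their closure is {BookID, DueDate, LoanDate, MemberID, Publisher, Shelf, Title}.
Schema1 is contained in that closure, so Schema1 ∩ Schema2 --> Schema1 holds and the join is lossless.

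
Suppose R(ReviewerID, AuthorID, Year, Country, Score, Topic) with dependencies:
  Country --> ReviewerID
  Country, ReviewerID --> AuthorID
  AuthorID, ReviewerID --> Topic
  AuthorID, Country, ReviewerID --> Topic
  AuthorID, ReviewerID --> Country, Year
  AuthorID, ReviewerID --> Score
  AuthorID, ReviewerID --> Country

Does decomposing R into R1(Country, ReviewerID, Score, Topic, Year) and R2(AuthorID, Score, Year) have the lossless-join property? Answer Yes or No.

R1 ∩ R2 = {Score, Year}; its closure under F is {Score, Year}.
The closure covers neither R1 nor R2 entirely; the join is not lossless.

No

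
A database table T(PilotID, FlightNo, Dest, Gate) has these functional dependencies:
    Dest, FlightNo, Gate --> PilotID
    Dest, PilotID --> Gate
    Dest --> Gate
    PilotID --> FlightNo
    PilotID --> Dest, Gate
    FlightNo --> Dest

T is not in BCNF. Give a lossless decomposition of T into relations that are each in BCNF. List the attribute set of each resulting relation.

Candidate keys of the original relation: {FlightNo}, {PilotID}.
{Dest, FlightNo, Gate, PilotID}: {Dest} determines {Dest, Gate} here but is not a superkey — split on Dest --> Gate, giving {Dest, Gate} and {Dest, FlightNo, PilotID}.
{Dest, Gate}: every determinant is a superkey — BCNF.
{Dest, FlightNo, PilotID}: every determinant is a superkey — BCNF.

{Dest, FlightNo, PilotID}; {Dest, Gate}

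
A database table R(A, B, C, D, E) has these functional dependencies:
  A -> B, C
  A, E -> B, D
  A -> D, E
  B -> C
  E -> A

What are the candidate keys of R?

{A}⁺ = {A, B, C, D, E}, which is every attribute, so {A} is a candidate key.
{E}⁺ = {A, B, C, D, E}, which is every attribute, so {E} is a candidate key.
These are minimal and exhaustive — every other superkey contains one of them.

{A}, {E}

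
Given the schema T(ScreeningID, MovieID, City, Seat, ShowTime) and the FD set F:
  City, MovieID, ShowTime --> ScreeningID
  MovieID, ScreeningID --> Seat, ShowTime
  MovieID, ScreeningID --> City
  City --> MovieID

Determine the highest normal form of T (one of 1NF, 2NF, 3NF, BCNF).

3NF

Candidate keys: {City, ScreeningID}, {City, ShowTime}, {MovieID, ScreeningID}. Prime attributes: {City, MovieID, ScreeningID, ShowTime}.
City --> MovieID breaks BCNF: {City}⁺ = {City, MovieID}, so {City} is not a superkey.
Since {MovieID} ⊆ prime attributes and every other non-superkey FD also has a prime right side, the schema is in 3NF.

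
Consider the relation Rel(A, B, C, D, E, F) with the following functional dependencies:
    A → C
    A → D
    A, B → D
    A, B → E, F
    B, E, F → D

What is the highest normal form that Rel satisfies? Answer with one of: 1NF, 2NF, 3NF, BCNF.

1NF

Candidate key: {A, B}. Prime attributes: {A, B}.
A → C breaks BCNF: {A}⁺ = {A, C, D}, so {A} is not a superkey.
A → C has non-prime {C} on the right and a non-superkey on the left, so 3NF fails.
Since {A} ⊂ {A, B} and {A}⁺ ⊇ {C, D} with {C, D} non-prime, there is a partial dependency; 2NF fails.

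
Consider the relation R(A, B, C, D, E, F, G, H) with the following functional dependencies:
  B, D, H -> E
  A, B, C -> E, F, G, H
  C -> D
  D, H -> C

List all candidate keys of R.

Attributes never on any right-hand side: {A, B} — every candidate key must contain all of them.
{A, B, C}⁺ = {A, B, C, D, E, F, G, H} — all of the relation — so {A, B, C} is a candidate key.
{A, B, D, H}⁺ = {A, B, C, D, E, F, G, H} — all of the relation — so {A, B, D, H} is a candidate key.
Any other superkey properly contains one of these, so there are no further candidate keys.

{A, B, C}, {A, B, D, H}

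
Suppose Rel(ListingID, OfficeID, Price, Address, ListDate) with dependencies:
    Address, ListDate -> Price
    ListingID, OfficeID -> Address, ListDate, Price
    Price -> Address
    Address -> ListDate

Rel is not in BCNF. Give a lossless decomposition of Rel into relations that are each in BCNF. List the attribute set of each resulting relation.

Candidate key of the original relation: {ListingID, OfficeID}.
{Address, ListDate, ListingID, OfficeID, Price}: {Address, ListDate} determines {Address, ListDate, Price} here but is not a superkey — split on Address, ListDate -> Price, giving {Address, ListDate, Price} and {Address, ListDate, ListingID, OfficeID}.
{Address, ListDate, Price} is in BCNF.
{Address, ListDate, ListingID, OfficeID}: {Address} determines {Address, ListDate} here but is not a superkey — split on Address -> ListDate, giving {Address, ListDate} and {Address, ListingID, OfficeID}.
{Address, ListDate} is in BCNF.
{Address, ListingID, OfficeID} is in BCNF.

{Address, ListDate, Price}; {Address, ListingID, OfficeID}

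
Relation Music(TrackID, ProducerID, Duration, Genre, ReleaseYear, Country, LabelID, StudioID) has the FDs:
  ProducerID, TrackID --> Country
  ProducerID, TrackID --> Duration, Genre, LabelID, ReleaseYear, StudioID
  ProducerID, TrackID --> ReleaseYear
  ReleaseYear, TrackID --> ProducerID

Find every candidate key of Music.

{ProducerID, TrackID}, {ReleaseYear, TrackID}

{TrackID} never appears on the right of any FD, so every key must include it.
{ProducerID, TrackID}⁺ = {Country, Duration, Genre, LabelID, ProducerID, ReleaseYear, StudioID, TrackID}, which is every attribute, so {ProducerID, TrackID} is a candidate key.
{ReleaseYear, TrackID}⁺ = {Country, Duration, Genre, LabelID, ProducerID, ReleaseYear, StudioID, TrackID}, which is every attribute, so {ReleaseYear, TrackID} is a candidate key.
No proper subset of any of these is a key, and no other minimal superkey exists.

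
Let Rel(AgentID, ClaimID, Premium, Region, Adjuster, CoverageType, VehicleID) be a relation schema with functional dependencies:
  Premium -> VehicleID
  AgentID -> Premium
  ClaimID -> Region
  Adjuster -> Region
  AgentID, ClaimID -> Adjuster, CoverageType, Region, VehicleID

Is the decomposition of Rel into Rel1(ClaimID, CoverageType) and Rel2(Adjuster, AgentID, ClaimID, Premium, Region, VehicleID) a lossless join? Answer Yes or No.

No

The shared attributes are {ClaimID} and {ClaimID}⁺ = {ClaimID, Region}.
Neither Rel1 nor Rel2 is contained in that closure, so the decomposition is lossy.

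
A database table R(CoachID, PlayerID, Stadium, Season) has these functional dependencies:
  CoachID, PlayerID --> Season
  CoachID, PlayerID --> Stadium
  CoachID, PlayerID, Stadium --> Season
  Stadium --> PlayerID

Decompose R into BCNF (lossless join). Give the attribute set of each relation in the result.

Candidate keys of the original relation: {CoachID, PlayerID}, {CoachID, Stadium}.
In {CoachID, PlayerID, Season, Stadium}, {Stadium} is not a superkey ({Stadium}⁺ restricted to this set is {PlayerID, Stadium}), so split on Stadium --> PlayerID into {PlayerID, Stadium} and {CoachID, Season, Stadium}.
{PlayerID, Stadium}: every determinant is a superkey — BCNF.
{CoachID, Season, Stadium}: every determinant is a superkey — BCNF.

{CoachID, Season, Stadium}; {PlayerID, Stadium}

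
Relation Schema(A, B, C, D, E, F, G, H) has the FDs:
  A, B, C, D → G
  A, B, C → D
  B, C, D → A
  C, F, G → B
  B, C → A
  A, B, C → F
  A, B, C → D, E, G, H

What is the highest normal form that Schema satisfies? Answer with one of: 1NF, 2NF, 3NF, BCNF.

BCNF

Candidate keys: {B, C}, {C, F, G}. Prime attributes: {B, C, F, G}.
Every FD has a superkey on the left, so the relation is in BCNF.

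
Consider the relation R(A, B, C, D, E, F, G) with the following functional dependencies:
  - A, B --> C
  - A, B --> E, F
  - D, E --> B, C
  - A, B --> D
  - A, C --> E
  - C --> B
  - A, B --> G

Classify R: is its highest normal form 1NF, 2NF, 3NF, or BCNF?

Candidate keys: {A, B}, {A, C}, {A, D, E}. Prime attributes: {A, B, C, D, E}.
D, E --> B, C breaks BCNF: {D, E}⁺ = {B, C, D, E}, so {D, E} is not a superkey.
Its right-hand attributes {B, C} are all prime, as are those of every other non-superkey FD — the relation is in 3NF.

3NF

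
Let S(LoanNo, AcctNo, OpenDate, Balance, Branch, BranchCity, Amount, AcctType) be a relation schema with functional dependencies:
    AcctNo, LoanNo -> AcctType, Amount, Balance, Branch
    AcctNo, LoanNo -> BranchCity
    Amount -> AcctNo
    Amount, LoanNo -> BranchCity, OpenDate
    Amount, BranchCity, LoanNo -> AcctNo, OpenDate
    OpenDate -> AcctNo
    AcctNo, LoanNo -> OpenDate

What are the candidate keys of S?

{AcctNo, LoanNo}, {Amount, LoanNo}, {LoanNo, OpenDate}

Attributes never on any right-hand side: {LoanNo} — every candidate key must contain it.
{AcctNo, LoanNo}⁺ = {AcctNo, AcctType, Amount, Balance, Branch, BranchCity, LoanNo, OpenDate} — all of the relation — so {AcctNo, LoanNo} is a candidate key.
{Amount, LoanNo}⁺ = {AcctNo, AcctType, Amount, Balance, Branch, BranchCity, LoanNo, OpenDate} — all of the relation — so {Amount, LoanNo} is a candidate key.
{LoanNo, OpenDate}⁺ = {AcctNo, AcctType, Amount, Balance, Branch, BranchCity, LoanNo, OpenDate} — all of the relation — so {LoanNo, OpenDate} is a candidate key.
No proper subset of any of these is a key, and no other minimal superkey exists.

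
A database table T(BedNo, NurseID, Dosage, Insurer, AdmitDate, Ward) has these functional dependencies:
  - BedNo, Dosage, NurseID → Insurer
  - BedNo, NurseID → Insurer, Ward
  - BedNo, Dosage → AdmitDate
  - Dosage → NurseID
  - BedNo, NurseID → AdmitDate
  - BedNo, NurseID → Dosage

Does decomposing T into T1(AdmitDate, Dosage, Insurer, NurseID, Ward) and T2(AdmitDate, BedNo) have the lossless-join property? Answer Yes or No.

No

T1 ∩ T2 = {AdmitDate}; its closure under F is {AdmitDate}.
The closure covers neither T1 nor T2 entirely; the join is not lossless.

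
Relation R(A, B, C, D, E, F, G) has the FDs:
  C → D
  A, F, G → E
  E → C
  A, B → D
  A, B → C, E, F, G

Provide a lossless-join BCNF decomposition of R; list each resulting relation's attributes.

Candidate key of the original relation: {A, B}.
Within {A, B, C, D, E, F, G}: {C}⁺ ∩ {A, B, C, D, E, F, G} = {C, D}, not the whole set, so C → D violates BCNF; decompose into {C, D} and {A, B, C, E, F, G}.
{C, D}: every determinant is a superkey — BCNF.
Within {A, B, C, E, F, G}: {A, F, G}⁺ ∩ {A, B, C, E, F, G} = {A, C, E, F, G}, not the whole set, so A, F, G → C, E violates BCNF; decompose into {A, C, E, F, G} and {A, B, F, G}.
Within {A, C, E, F, G}: {E}⁺ ∩ {A, C, E, F, G} = {C, E}, not the whole set, so E → C violates BCNF; decompose into {C, E} and {A, E, F, G}.
{C, E}: every determinant is a superkey — BCNF.
{A, E, F, G}: every determinant is a superkey — BCNF.
{A, B, F, G}: every determinant is a superkey — BCNF.

{A, B, F, G}; {A, E, F, G}; {C, D}; {C, E}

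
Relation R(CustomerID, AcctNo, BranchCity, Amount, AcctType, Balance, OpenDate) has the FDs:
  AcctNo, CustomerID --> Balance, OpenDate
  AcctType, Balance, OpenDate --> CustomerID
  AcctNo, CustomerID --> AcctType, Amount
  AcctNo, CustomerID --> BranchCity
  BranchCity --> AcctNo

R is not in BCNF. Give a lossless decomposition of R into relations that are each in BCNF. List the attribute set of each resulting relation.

{AcctNo, BranchCity}; {AcctType, Amount, Balance, BranchCity, OpenDate}; {AcctType, Balance, CustomerID, OpenDate}

Candidate keys of the original relation: {AcctNo, AcctType, Balance, OpenDate}, {AcctNo, CustomerID}, {AcctType, Balance, BranchCity, OpenDate}, {BranchCity, CustomerID}.
Within {AcctNo, AcctType, Amount, Balance, BranchCity, CustomerID, OpenDate}: {AcctType, Balance, OpenDate}⁺ ∩ {AcctNo, AcctType, Amount, Balance, BranchCity, CustomerID, OpenDate} = {AcctType, Balance, CustomerID, OpenDate}, not the whole set, so AcctType, Balance, OpenDate --> CustomerID violates BCNF; decompose into {AcctType, Balance, CustomerID, OpenDate} and {AcctNo, AcctType, Amount, Balance, BranchCity, OpenDate}.
{AcctType, Balance, CustomerID, OpenDate}: every determinant is a superkey — BCNF.
Within {AcctNo, AcctType, Amount, Balance, BranchCity, OpenDate}: {BranchCity}⁺ ∩ {AcctNo, AcctType, Amount, Balance, BranchCity, OpenDate} = {AcctNo, BranchCity}, not the whole set, so BranchCity --> AcctNo violates BCNF; decompose into {AcctNo, BranchCity} and {AcctType, Amount, Balance, BranchCity, OpenDate}.
{AcctNo, BranchCity}: every determinant is a superkey — BCNF.
{AcctType, Amount, Balance, BranchCity, OpenDate}: every determinant is a superkey — BCNF.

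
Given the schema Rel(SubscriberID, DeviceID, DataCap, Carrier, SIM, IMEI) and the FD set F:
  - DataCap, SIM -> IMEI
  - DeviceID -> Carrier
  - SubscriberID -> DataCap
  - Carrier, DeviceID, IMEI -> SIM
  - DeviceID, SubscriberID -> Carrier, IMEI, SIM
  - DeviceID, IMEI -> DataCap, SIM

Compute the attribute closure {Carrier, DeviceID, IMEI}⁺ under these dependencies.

Start with {Carrier, DeviceID, IMEI}.
Carrier, DeviceID, IMEI -> SIM applies; add {SIM} → now {Carrier, DeviceID, IMEI, SIM}.
DeviceID, IMEI -> DataCap, SIM applies; add {DataCap} → now {Carrier, DataCap, DeviceID, IMEI, SIM}.
No further FD applies.

{Carrier, DataCap, DeviceID, IMEI, SIM}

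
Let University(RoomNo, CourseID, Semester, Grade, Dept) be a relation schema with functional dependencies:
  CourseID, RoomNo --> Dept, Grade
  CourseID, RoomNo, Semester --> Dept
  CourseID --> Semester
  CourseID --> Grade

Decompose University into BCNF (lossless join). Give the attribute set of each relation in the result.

Candidate key of the original relation: {CourseID, RoomNo}.
In {CourseID, Dept, Grade, RoomNo, Semester}, {CourseID} is not a superkey ({CourseID}⁺ restricted to this set is {CourseID, Grade, Semester}), so split on CourseID --> Grade, Semester into {CourseID, Grade, Semester} and {CourseID, Dept, RoomNo}.
{CourseID, Grade, Semester}: every determinant is a superkey — BCNF.
{CourseID, Dept, RoomNo}: every determinant is a superkey — BCNF.

{CourseID, Dept, RoomNo}; {CourseID, Grade, Semester}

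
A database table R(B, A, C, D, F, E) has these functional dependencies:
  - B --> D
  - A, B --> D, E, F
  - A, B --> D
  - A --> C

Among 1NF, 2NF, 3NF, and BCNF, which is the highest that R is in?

Candidate key: {A, B}. Prime attributes: {A, B}.
B --> D: {B}⁺ = {B, D}, which is not all of the attributes, so the left side is not a superkey — BCNF is violated.
B --> D determines the non-prime attribute {D} from a non-superkey — 3NF is violated.
{A} is a proper subset of the key {A, B}, and {A}⁺ contains the non-prime attribute {C} — a partial dependency, so 2NF is violated.

1NF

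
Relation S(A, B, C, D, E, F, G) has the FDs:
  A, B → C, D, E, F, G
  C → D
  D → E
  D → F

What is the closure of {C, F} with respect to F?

Start with {C, F}.
C → D applies; add {D} → now {C, D, F}.
D → E applies; add {E} → now {C, D, E, F}.
No further FD applies.

{C, D, E, F}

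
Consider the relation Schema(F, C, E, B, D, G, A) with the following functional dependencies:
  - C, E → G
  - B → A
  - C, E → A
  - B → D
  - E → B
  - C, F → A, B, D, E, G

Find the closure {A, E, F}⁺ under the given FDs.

{A, B, D, E, F}

Start with {A, E, F}.
E → B applies; add {B} → now {A, B, E, F}.
B → D applies; add {D} → now {A, B, D, E, F}.
No further FD applies.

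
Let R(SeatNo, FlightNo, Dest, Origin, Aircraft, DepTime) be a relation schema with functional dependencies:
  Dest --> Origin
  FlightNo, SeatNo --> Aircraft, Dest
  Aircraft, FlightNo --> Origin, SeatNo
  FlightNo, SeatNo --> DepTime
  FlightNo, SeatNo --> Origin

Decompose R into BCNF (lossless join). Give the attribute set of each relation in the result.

{Aircraft, DepTime, Dest, FlightNo, SeatNo}; {Dest, Origin}

Candidate keys of the original relation: {Aircraft, FlightNo}, {FlightNo, SeatNo}.
{Aircraft, DepTime, Dest, FlightNo, Origin, SeatNo}: {Dest} determines {Dest, Origin} here but is not a superkey — split on Dest --> Origin, giving {Dest, Origin} and {Aircraft, DepTime, Dest, FlightNo, SeatNo}.
{Dest, Origin}: every determinant is a superkey — BCNF.
{Aircraft, DepTime, Dest, FlightNo, SeatNo}: every determinant is a superkey — BCNF.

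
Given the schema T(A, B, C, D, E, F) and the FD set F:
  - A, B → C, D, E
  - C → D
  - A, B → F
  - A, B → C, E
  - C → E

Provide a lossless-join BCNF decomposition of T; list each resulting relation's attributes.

Candidate key of the original relation: {A, B}.
Within {A, B, C, D, E, F}: {C}⁺ ∩ {A, B, C, D, E, F} = {C, D, E}, not the whole set, so C → D, E violates BCNF; decompose into {C, D, E} and {A, B, C, F}.
{C, D, E} is in BCNF.
{A, B, C, F} is in BCNF.

{A, B, C, F}; {C, D, E}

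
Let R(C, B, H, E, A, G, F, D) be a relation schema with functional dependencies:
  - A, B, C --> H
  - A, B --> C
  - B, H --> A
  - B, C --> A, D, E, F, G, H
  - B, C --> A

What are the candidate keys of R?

{B} never appears on the right of any FD, so every key must include it.
{A, B}⁺ = {A, B, C, D, E, F, G, H} — all of the relation — so {A, B} is a candidate key.
{B, C}⁺ = {A, B, C, D, E, F, G, H} — all of the relation — so {B, C} is a candidate key.
{B, H}⁺ = {A, B, C, D, E, F, G, H} — all of the relation — so {B, H} is a candidate key.
These are minimal and exhaustive — every other superkey contains one of them.

{A, B}, {B, C}, {B, H}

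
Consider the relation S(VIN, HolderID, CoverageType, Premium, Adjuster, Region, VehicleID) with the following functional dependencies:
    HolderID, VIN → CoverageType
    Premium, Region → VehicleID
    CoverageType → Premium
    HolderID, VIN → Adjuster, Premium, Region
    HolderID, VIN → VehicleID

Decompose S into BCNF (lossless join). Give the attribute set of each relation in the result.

{Adjuster, CoverageType, HolderID, Region, VIN}; {CoverageType, Premium}; {Premium, Region, VehicleID}

Candidate key of the original relation: {HolderID, VIN}.
{Adjuster, CoverageType, HolderID, Premium, Region, VIN, VehicleID}: {Premium, Region} determines {Premium, Region, VehicleID} here but is not a superkey — split on Premium, Region → VehicleID, giving {Premium, Region, VehicleID} and {Adjuster, CoverageType, HolderID, Premium, Region, VIN}.
{Premium, Region, VehicleID} has no BCNF violation.
{Adjuster, CoverageType, HolderID, Premium, Region, VIN}: {CoverageType} determines {CoverageType, Premium} here but is not a superkey — split on CoverageType → Premium, giving {CoverageType, Premium} and {Adjuster, CoverageType, HolderID, Region, VIN}.
{CoverageType, Premium} has no BCNF violation.
{Adjuster, CoverageType, HolderID, Region, VIN} has no BCNF violation.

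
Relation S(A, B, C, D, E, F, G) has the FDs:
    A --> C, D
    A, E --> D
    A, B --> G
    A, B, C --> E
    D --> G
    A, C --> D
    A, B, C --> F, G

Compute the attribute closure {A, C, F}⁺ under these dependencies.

Start with {A, C, F}.
A --> C, D applies; add {D} → now {A, C, D, F}.
D --> G applies; add {G} → now {A, C, D, F, G}.
No further FD applies.

{A, C, D, F, G}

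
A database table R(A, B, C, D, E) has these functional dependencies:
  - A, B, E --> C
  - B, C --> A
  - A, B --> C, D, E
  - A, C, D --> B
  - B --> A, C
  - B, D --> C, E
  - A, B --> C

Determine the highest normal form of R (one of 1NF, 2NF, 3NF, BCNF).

Candidate keys: {A, C, D}, {B}. Prime attributes: {A, B, C, D}.
Every FD has a superkey on the left, so the relation is in BCNF.

BCNF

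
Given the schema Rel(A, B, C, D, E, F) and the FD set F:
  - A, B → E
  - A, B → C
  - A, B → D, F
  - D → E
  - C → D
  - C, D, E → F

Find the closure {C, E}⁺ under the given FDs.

Start with {C, E}.
C → D applies; add {D} → now {C, D, E}.
C, D, E → F applies; add {F} → now {C, D, E, F}.
No further FD applies.

{C, D, E, F}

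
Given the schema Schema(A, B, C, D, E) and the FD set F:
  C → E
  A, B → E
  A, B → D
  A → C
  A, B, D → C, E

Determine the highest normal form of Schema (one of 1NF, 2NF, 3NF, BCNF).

1NF

Candidate key: {A, B}. Prime attributes: {A, B}.
For C → E we have {C}⁺ = {C, E}; {C} is not a superkey, so BCNF fails.
C → E determines the non-prime attribute {E} from a non-superkey — 3NF is violated.
The proper key subset {A} of {A, B} determines non-prime {C, E}, so the relation is not even in 2NF.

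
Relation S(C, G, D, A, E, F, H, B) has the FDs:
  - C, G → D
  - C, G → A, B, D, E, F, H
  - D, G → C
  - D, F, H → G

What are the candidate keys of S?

{C, G}, {D, F, H}, {D, G}

{C, G} is a candidate key since {C, G}⁺ = {A, B, C, D, E, F, G, H} covers every attribute.
{D, G} is a candidate key since {D, G}⁺ = {A, B, C, D, E, F, G, H} covers every attribute.
{D, F, H} is a candidate key since {D, F, H}⁺ = {A, B, C, D, E, F, G, H} covers every attribute.
Any other superkey properly contains one of these, so there are no further candidate keys.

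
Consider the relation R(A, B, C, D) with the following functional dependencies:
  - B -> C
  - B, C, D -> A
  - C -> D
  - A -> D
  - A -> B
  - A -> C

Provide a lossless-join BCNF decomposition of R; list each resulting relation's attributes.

Candidate keys of the original relation: {A}, {B}.
In {A, B, C, D}, {C} is not a superkey ({C}⁺ restricted to this set is {C, D}), so split on C -> D into {C, D} and {A, B, C}.
{C, D} has no BCNF violation.
{A, B, C} has no BCNF violation.

{A, B, C}; {C, D}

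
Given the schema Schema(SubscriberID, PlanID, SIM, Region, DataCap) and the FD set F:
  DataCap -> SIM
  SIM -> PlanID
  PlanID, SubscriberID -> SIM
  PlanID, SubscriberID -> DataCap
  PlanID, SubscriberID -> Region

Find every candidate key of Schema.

{DataCap, SubscriberID}, {PlanID, SubscriberID}, {SIM, SubscriberID}

No FD produces {SubscriberID}, so it must be in every candidate key.
{DataCap, SubscriberID} is a candidate key since {DataCap, SubscriberID}⁺ = {DataCap, PlanID, Region, SIM, SubscriberID} covers every attribute.
{PlanID, SubscriberID} is a candidate key since {PlanID, SubscriberID}⁺ = {DataCap, PlanID, Region, SIM, SubscriberID} covers every attribute.
{SIM, SubscriberID} is a candidate key since {SIM, SubscriberID}⁺ = {DataCap, PlanID, Region, SIM, SubscriberID} covers every attribute.
These are minimal and exhaustive — every other superkey contains one of them.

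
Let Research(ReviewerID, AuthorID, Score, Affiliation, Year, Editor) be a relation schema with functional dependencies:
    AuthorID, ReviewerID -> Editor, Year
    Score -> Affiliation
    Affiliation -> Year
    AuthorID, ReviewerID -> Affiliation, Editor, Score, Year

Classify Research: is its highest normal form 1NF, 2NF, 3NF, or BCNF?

Candidate key: {AuthorID, ReviewerID}. Prime attributes: {AuthorID, ReviewerID}.
Score -> Affiliation breaks BCNF: {Score}⁺ = {Affiliation, Score, Year}, so {Score} is not a superkey.
Score -> Affiliation has non-prime {Affiliation} on the right and a non-superkey on the left, so 3NF fails.
No non-prime attribute depends on a proper subset of any candidate key, so 2NF holds.

2NF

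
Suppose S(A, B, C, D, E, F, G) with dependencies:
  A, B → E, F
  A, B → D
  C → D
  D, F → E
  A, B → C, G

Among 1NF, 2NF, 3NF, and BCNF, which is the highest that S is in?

2NF

Candidate key: {A, B}. Prime attributes: {A, B}.
For C → D we have {C}⁺ = {C, D}; {C} is not a superkey, so BCNF fails.
C → D determines the non-prime attribute {D} from a non-superkey — 3NF is violated.
Checking every proper subset of each key, none determines a non-prime attribute — 2NF is satisfied.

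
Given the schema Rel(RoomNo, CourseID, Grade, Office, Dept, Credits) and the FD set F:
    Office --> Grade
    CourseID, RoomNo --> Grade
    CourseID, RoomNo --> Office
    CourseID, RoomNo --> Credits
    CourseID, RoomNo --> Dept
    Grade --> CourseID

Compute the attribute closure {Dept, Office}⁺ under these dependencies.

Start with {Dept, Office}.
Office --> Grade applies; add {Grade} → now {Dept, Grade, Office}.
Grade --> CourseID applies; add {CourseID} → now {CourseID, Dept, Grade, Office}.
No further FD applies.

{CourseID, Dept, Grade, Office}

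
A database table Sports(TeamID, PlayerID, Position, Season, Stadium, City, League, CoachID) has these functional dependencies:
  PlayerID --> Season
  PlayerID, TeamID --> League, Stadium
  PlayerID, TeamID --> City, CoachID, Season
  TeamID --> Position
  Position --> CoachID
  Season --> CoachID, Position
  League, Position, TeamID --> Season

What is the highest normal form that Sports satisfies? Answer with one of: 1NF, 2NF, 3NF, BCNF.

Candidate key: {PlayerID, TeamID}. Prime attributes: {PlayerID, TeamID}.
PlayerID --> Season breaks BCNF: {PlayerID}⁺ = {CoachID, PlayerID, Position, Season}, so {PlayerID} is not a superkey.
PlayerID --> Season has non-prime {Season} on the right and a non-superkey on the left, so 3NF fails.
Since {PlayerID} ⊂ {PlayerID, TeamID} and {PlayerID}⁺ ⊇ {CoachID, Position, Season} with {CoachID, Position, Season} non-prime, there is a partial dependency; 2NF fails.

1NF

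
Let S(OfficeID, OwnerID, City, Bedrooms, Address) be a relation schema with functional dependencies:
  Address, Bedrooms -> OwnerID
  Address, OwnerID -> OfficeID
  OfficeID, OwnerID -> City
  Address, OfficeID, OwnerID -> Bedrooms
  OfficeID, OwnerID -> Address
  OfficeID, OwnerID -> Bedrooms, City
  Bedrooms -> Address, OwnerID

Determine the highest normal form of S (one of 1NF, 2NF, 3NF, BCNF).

Candidate keys: {Address, OwnerID}, {Bedrooms}, {OfficeID, OwnerID}. Prime attributes: {Address, Bedrooms, OfficeID, OwnerID}.
The left-hand side of every FD is a superkey, so BCNF is satisfied.

BCNF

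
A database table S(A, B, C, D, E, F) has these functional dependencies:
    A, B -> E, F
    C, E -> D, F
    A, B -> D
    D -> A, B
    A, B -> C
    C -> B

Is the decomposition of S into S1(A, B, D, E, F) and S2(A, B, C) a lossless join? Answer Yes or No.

Yes

The shared attributes are {A, B} and {A, B}⁺ = {A, B, C, D, E, F}.
S1 is contained in that closure, so S1 ∩ S2 -> S1 holds and the join is lossless.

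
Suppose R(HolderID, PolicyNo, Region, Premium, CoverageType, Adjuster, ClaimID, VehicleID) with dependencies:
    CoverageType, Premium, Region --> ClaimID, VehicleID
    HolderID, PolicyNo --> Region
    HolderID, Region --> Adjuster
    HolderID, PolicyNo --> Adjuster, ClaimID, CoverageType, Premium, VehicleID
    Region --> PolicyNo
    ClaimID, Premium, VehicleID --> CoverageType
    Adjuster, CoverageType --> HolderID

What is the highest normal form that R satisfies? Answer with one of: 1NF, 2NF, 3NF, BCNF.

3NF

Candidate keys: {Adjuster, ClaimID, PolicyNo, Premium, VehicleID}, {Adjuster, ClaimID, Premium, Region, VehicleID}, {Adjuster, CoverageType, PolicyNo}, {Adjuster, CoverageType, Region}, {HolderID, PolicyNo}, {HolderID, Region}. Prime attributes: {Adjuster, ClaimID, CoverageType, HolderID, PolicyNo, Premium, Region, VehicleID}.
CoverageType, Premium, Region --> ClaimID, VehicleID: {CoverageType, Premium, Region}⁺ = {ClaimID, CoverageType, PolicyNo, Premium, Region, VehicleID}, which is not all of the attributes, so the left side is not a superkey — BCNF is violated.
But every attribute on its right side ({ClaimID, VehicleID}) is prime, and the same holds for every other non-superkey FD, so 3NF still holds.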